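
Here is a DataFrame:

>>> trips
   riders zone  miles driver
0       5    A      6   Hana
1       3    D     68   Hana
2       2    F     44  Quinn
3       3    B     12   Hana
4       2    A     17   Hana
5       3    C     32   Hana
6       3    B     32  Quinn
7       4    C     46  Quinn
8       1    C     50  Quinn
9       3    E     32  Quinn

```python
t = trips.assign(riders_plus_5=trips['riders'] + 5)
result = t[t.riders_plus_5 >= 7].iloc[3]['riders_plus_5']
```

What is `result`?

8

add column riders_plus_5 = trips['riders'] + 5:
   riders zone  miles driver  riders_plus_5
0       5    A      6   Hana             10
1       3    D     68   Hana              8
2       2    F     44  Quinn              7
3       3    B     12   Hana              8
4       2    A     17   Hana              7
5       3    C     32   Hana              8
6       3    B     32  Quinn              8
7       4    C     46  Quinn              9
8       1    C     50  Quinn              6
9       3    E     32  Quinn              8
filter rows where riders_plus_5 >= 7:
   riders zone  miles driver  riders_plus_5
0       5    A      6   Hana             10
1       3    D     68   Hana              8
2       2    F     44  Quinn              7
3       3    B     12   Hana              8
4       2    A     17   Hana              7
5       3    C     32   Hana              8
6       3    B     32  Quinn              8
7       4    C     46  Quinn              9
9       3    E     32  Quinn              8
Finally, value at position 3, column 'riders_plus_5' = 8.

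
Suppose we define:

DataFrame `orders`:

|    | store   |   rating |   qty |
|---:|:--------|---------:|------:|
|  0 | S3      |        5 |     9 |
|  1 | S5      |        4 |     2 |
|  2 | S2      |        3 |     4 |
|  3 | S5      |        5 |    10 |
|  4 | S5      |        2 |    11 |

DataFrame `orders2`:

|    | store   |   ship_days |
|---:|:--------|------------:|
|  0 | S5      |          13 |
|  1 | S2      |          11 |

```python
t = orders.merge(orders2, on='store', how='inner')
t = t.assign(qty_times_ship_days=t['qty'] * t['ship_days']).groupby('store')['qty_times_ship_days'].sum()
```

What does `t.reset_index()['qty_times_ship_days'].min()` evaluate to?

44

merge on 'store' (how='inner') → 4 rows:
  store  rating  qty  ship_days
0    S5       4    2         13
1    S2       3    4         11
2    S5       5   10         13
3    S5       2   11         13
add column qty_times_ship_days = t['qty'] * t['ship_days']:
  store  rating  qty  ship_days  qty_times_ship_days
0    S5       4    2         13                   26
1    S2       3    4         11                   44
2    S5       5   10         13                  130
3    S5       2   11         13                  143
group by store, sum of qty_times_ship_days:
store
S2     44
S5    299
Name: qty_times_ship_days, dtype: int64
reset_index():
  store  qty_times_ship_days
0    S2                   44
1    S5                  299
The min of column 'qty_times_ship_days' is 44.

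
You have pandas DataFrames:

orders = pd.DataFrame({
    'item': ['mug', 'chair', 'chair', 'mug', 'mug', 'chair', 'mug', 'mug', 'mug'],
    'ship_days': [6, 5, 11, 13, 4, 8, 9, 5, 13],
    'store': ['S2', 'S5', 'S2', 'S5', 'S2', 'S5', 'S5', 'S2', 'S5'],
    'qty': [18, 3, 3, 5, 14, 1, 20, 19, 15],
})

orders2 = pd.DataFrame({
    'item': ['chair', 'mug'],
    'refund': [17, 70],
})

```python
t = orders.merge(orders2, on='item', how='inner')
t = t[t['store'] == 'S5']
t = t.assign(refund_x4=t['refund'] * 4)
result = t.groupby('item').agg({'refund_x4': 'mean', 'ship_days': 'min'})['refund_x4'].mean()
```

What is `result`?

merge on 'item' (how='inner') → 9 rows:
    item  ship_days store  qty  refund
0    mug          6    S2   18      70
1  chair          5    S5    3      17
2  chair         11    S2    3      17
3    mug         13    S5    5      70
4    mug          4    S2   14      70
5  chair          8    S5    1      17
6    mug          9    S5   20      70
7    mug          5    S2   19      70
8    mug         13    S5   15      70
filter rows where store == 'S5':
    item  ship_days store  qty  refund
1  chair          5    S5    3      17
3    mug         13    S5    5      70
5  chair          8    S5    1      17
6    mug          9    S5   20      70
8    mug         13    S5   15      70
add column refund_x4 = t['refund'] * 4:
    item  ship_days store  qty  refund  refund_x4
1  chair          5    S5    3      17         68
3    mug         13    S5    5      70        280
5  chair          8    S5    1      17         68
6    mug          9    S5   20      70        280
8    mug         13    S5   15      70        280
group by item: mean(refund_x4), min(ship_days):
       refund_x4  ship_days
item                       
chair       68.0          5
mug        280.0          9

174.0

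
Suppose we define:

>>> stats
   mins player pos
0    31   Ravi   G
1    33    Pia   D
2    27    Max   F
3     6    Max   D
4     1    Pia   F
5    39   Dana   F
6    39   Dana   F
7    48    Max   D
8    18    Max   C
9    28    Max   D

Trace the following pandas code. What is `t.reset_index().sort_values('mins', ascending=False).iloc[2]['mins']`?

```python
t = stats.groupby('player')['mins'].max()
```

33

group by player, max of mins:
player
Dana    39
Max     48
Pia     33
Ravi    31
Name: mins, dtype: int64
reset_index():
  player  mins
0   Dana    39
1    Max    48
2    Pia    33
3   Ravi    31
sort by mins descending:
  player  mins
1    Max    48
0   Dana    39
2    Pia    33
3   Ravi    31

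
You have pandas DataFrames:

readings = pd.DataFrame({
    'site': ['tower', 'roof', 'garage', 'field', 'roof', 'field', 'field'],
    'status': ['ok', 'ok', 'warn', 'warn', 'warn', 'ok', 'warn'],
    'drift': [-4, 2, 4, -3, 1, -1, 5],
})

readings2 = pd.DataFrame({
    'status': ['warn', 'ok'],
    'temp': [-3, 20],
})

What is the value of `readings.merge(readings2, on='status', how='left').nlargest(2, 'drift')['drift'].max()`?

5

merge on 'status' (how='left') → 7 rows:
     site status  drift  temp
0   tower     ok     -4    20
1    roof     ok      2    20
2  garage   warn      4    -3
3   field   warn     -3    -3
4    roof   warn      1    -3
5   field     ok     -1    20
6   field   warn      5    -3
take 2 rows with largest drift:
     site status  drift  temp
6   field   warn      5    -3
2  garage   warn      4    -3
max of column 'drift' → 5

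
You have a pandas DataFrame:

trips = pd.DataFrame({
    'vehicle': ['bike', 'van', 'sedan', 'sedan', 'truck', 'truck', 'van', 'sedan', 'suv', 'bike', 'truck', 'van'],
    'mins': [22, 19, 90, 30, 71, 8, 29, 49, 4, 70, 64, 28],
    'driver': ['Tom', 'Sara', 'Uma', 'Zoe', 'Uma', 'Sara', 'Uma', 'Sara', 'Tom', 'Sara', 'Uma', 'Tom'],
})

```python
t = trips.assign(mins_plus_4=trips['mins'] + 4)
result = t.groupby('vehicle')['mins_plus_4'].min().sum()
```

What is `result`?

add column mins_plus_4 = trips['mins'] + 4:
   vehicle  mins driver  mins_plus_4
0     bike    22    Tom           26
1      van    19   Sara           23
2    sedan    90    Uma           94
3    sedan    30    Zoe           34
4    truck    71    Uma           75
5    truck     8   Sara           12
6      van    29    Uma           33
7    sedan    49   Sara           53
8      suv     4    Tom            8
9     bike    70   Sara           74
10   truck    64    Uma           68
11     van    28    Tom           32
group by vehicle, min of mins_plus_4:
vehicle
bike     26
sedan    34
suv       8
truck    12
van      23
Name: mins_plus_4, dtype: int64

103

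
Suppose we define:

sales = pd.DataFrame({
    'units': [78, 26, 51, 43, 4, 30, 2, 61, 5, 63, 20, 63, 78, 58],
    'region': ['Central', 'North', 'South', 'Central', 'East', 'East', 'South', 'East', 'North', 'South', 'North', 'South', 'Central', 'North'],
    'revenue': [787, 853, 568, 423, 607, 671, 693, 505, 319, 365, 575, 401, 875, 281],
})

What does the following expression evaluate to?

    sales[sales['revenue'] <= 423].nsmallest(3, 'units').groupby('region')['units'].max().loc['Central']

filter rows where revenue <= 423:
    units   region  revenue
3      43  Central      423
8       5    North      319
9      63    South      365
11     63    South      401
13     58    North      281
take 3 rows with smallest units:
    units   region  revenue
8       5    North      319
3      43  Central      423
13     58    North      281
group by region, max of units:
region
Central    43
North      58
Name: units, dtype: int64
Reading off the value at index 'Central', we get 43.

43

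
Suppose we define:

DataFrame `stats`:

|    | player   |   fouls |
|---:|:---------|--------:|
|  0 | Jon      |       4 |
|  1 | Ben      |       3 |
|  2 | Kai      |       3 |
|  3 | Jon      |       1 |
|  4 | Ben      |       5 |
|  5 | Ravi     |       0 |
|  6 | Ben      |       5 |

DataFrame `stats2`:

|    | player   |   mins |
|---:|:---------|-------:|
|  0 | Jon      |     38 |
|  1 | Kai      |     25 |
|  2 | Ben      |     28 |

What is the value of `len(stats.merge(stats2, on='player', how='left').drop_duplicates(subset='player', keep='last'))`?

4

merge on 'player' (how='left') → 7 rows:
  player  fouls  mins
0    Jon      4  38.0
1    Ben      3  28.0
2    Kai      3  25.0
3    Jon      1  38.0
4    Ben      5  28.0
5   Ravi      0   NaN
6    Ben      5  28.0
drop duplicate player (keep=last):
  player  fouls  mins
2    Kai      3  25.0
3    Jon      1  38.0
5   Ravi      0   NaN
6    Ben      5  28.0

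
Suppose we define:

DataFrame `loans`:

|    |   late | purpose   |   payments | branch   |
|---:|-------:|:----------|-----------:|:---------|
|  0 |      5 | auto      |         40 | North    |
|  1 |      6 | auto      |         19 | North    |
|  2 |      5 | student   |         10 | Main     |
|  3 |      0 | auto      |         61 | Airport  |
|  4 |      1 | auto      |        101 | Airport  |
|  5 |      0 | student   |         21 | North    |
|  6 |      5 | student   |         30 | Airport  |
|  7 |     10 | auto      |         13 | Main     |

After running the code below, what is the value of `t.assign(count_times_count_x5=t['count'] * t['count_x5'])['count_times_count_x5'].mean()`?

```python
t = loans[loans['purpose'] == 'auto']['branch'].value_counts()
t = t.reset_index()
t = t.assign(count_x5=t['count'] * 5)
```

filter rows where purpose == 'auto':
   late purpose  payments   branch
0     5    auto        40    North
1     6    auto        19    North
3     0    auto        61  Airport
4     1    auto       101  Airport
7    10    auto        13     Main
value_counts of branch:
branch
North      2
Airport    2
Main       1
Name: count, dtype: int64
reset_index():
    branch  count
0    North      2
1  Airport      2
2     Main      1
add column count_x5 = t['count'] * 5:
    branch  count  count_x5
0    North      2        10
1  Airport      2        10
2     Main      1         5
add column count_times_count_x5 = t['count'] * t['count_x5']:
    branch  count  count_x5  count_times_count_x5
0    North      2        10                    20
1  Airport      2        10                    20
2     Main      1         5                     5
Taking the mean of column 'count_times_count_x5' gives 15.0.

15.0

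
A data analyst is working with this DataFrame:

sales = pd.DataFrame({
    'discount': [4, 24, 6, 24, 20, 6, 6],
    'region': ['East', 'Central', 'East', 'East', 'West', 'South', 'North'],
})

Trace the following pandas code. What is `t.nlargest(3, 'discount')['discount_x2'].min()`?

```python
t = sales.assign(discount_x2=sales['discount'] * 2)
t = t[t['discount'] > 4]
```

40

add column discount_x2 = sales['discount'] * 2:
   discount   region  discount_x2
0         4     East            8
1        24  Central           48
2         6     East           12
3        24     East           48
4        20     West           40
5         6    South           12
6         6    North           12
filter rows where discount > 4:
   discount   region  discount_x2
1        24  Central           48
2         6     East           12
3        24     East           48
4        20     West           40
5         6    South           12
6         6    North           12
take 3 rows with largest discount:
   discount   region  discount_x2
1        24  Central           48
3        24     East           48
4        20     West           40
Then the min of column 'discount_x2': 40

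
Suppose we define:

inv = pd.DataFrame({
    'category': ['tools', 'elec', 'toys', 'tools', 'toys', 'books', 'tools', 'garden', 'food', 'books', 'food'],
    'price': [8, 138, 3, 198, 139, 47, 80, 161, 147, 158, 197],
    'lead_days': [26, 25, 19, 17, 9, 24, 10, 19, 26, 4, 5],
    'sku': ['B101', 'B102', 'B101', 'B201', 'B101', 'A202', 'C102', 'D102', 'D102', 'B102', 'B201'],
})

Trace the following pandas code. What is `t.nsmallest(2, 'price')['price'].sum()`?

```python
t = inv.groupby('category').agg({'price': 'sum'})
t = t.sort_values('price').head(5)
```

280

group by category, sum of price:
          price
category       
books       205
elec        138
food        344
garden      161
tools       286
toys        142
sort by price:
          price
category       
elec        138
toys        142
garden      161
books       205
tools       286
food        344
take first 5 rows:
          price
category       
elec        138
toys        142
garden      161
books       205
tools       286
take 2 rows with smallest price:
          price
category       
elec        138
toys        142
So sum() = 280.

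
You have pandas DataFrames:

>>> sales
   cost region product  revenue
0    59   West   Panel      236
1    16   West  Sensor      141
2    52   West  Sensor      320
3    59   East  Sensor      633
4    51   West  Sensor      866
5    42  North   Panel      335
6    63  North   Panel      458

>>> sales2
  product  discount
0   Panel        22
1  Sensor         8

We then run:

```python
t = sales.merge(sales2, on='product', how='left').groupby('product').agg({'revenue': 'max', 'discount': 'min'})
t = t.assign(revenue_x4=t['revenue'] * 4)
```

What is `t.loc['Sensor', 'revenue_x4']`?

3464

merge on 'product' (how='left') → 7 rows:
   cost region product  revenue  discount
0    59   West   Panel      236        22
1    16   West  Sensor      141         8
2    52   West  Sensor      320         8
3    59   East  Sensor      633         8
4    51   West  Sensor      866         8
5    42  North   Panel      335        22
6    63  North   Panel      458        22
group by product: max(revenue), min(discount):
         revenue  discount
product                   
Panel        458        22
Sensor       866         8
add column revenue_x4 = t['revenue'] * 4:
         revenue  discount  revenue_x4
product                               
Panel        458        22        1832
Sensor       866         8        3464
Reading off the value at row 'Sensor', column 'revenue_x4', we get 3464.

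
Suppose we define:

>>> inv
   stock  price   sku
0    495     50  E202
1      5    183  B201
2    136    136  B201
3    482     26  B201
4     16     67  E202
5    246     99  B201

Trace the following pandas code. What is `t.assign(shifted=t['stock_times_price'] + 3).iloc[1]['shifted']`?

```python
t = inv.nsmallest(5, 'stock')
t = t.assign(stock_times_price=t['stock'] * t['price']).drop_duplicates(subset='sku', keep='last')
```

12535

take 5 rows with smallest stock:
   stock  price   sku
1      5    183  B201
4     16     67  E202
2    136    136  B201
5    246     99  B201
3    482     26  B201
add column stock_times_price = t['stock'] * t['price']:
   stock  price   sku  stock_times_price
1      5    183  B201                915
4     16     67  E202               1072
2    136    136  B201              18496
5    246     99  B201              24354
3    482     26  B201              12532
drop duplicate sku (keep=last):
   stock  price   sku  stock_times_price
4     16     67  E202               1072
3    482     26  B201              12532
add column shifted = t['stock_times_price'] + 3:
   stock  price   sku  stock_times_price  shifted
4     16     67  E202               1072     1075
3    482     26  B201              12532    12535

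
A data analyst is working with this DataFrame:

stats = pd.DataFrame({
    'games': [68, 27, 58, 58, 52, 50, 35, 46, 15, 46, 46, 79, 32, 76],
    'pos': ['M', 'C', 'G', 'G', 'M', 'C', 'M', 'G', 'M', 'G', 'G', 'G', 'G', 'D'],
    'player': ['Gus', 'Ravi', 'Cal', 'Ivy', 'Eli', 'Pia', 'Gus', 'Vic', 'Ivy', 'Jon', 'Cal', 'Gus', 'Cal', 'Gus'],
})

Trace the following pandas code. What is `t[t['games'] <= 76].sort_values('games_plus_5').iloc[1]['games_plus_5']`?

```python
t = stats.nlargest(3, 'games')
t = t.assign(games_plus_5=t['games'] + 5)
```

take 3 rows with largest games:
    games pos player
11     79   G    Gus
13     76   D    Gus
0      68   M    Gus
add column games_plus_5 = t['games'] + 5:
    games pos player  games_plus_5
11     79   G    Gus            84
13     76   D    Gus            81
0      68   M    Gus            73
filter rows where games <= 76:
    games pos player  games_plus_5
13     76   D    Gus            81
0      68   M    Gus            73
sort by games_plus_5:
    games pos player  games_plus_5
0      68   M    Gus            73
13     76   D    Gus            81
Reading off the value at position 1, column 'games_plus_5', we get 81.

81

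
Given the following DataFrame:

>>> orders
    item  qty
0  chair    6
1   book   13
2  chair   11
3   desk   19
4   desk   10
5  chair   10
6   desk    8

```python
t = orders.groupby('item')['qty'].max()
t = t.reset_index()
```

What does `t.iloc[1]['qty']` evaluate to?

11

group by item, max of qty:
item
book     13
chair    11
desk     19
Name: qty, dtype: int64
reset_index():
    item  qty
0   book   13
1  chair   11
2   desk   19
Hence 11.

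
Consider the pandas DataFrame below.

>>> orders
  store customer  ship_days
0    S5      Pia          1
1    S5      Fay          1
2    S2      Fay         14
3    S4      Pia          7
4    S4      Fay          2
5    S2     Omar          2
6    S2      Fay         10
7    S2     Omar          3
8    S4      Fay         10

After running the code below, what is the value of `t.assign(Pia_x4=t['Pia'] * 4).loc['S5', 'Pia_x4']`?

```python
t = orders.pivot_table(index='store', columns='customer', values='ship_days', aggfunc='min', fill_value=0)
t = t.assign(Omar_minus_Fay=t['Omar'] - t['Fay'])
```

pivot: rows=store, cols=customer, min(ship_days):
customer  Fay  Omar  Pia
store                   
S2         10     2    0
S4          2     0    7
S5          1     0    1
add column Omar_minus_Fay = t['Omar'] - t['Fay']:
customer  Fay  Omar  Pia  Omar_minus_Fay
store                                   
S2         10     2    0              -8
S4          2     0    7              -2
S5          1     0    1              -1
add column Pia_x4 = t['Pia'] * 4:
customer  Fay  Omar  Pia  Omar_minus_Fay  Pia_x4
store                                           
S2         10     2    0              -8       0
S4          2     0    7              -2      28
S5          1     0    1              -1       4

4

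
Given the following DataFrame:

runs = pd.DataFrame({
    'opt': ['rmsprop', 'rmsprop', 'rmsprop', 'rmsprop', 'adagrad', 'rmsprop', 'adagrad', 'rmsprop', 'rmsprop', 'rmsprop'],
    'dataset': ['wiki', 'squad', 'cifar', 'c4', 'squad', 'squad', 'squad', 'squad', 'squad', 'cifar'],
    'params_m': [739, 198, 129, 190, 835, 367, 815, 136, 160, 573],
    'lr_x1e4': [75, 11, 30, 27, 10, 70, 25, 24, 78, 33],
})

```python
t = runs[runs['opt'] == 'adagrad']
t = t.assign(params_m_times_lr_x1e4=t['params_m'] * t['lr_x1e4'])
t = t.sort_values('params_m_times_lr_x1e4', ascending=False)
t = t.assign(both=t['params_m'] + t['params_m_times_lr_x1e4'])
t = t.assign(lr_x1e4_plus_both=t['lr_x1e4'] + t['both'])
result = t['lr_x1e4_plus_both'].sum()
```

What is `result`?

filter rows where opt == 'adagrad':
       opt dataset  params_m  lr_x1e4
4  adagrad   squad       835       10
6  adagrad   squad       815       25
add column params_m_times_lr_x1e4 = t['params_m'] * t['lr_x1e4']:
       opt dataset  params_m  lr_x1e4  params_m_times_lr_x1e4
4  adagrad   squad       835       10                    8350
6  adagrad   squad       815       25                   20375
sort by params_m_times_lr_x1e4 descending:
       opt dataset  params_m  lr_x1e4  params_m_times_lr_x1e4
6  adagrad   squad       815       25                   20375
4  adagrad   squad       835       10                    8350
add column both = t['params_m'] + t['params_m_times_lr_x1e4']:
       opt dataset  params_m  lr_x1e4  params_m_times_lr_x1e4   both
6  adagrad   squad       815       25                   20375  21190
4  adagrad   squad       835       10                    8350   9185
add column lr_x1e4_plus_both = t['lr_x1e4'] + t['both']:
       opt dataset  params_m  lr_x1e4  params_m_times_lr_x1e4   both  lr_x1e4_plus_both
6  adagrad   squad       815       25                   20375  21190              21215
4  adagrad   squad       835       10                    8350   9185               9195

30410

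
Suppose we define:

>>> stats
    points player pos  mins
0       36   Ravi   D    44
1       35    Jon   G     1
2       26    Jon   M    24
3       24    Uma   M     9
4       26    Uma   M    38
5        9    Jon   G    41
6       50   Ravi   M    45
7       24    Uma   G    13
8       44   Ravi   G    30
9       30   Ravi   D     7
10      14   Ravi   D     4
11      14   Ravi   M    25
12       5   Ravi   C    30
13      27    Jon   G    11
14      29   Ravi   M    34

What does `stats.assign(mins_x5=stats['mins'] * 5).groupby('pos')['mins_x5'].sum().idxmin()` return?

C

add column mins_x5 = stats['mins'] * 5:
    points player pos  mins  mins_x5
0       36   Ravi   D    44      220
1       35    Jon   G     1        5
2       26    Jon   M    24      120
3       24    Uma   M     9       45
4       26    Uma   M    38      190
5        9    Jon   G    41      205
6       50   Ravi   M    45      225
7       24    Uma   G    13       65
8       44   Ravi   G    30      150
9       30   Ravi   D     7       35
10      14   Ravi   D     4       20
11      14   Ravi   M    25      125
12       5   Ravi   C    30      150
13      27    Jon   G    11       55
14      29   Ravi   M    34      170
group by pos, sum of mins_x5:
pos
C    150
D    275
G    480
M    875
Name: mins_x5, dtype: int64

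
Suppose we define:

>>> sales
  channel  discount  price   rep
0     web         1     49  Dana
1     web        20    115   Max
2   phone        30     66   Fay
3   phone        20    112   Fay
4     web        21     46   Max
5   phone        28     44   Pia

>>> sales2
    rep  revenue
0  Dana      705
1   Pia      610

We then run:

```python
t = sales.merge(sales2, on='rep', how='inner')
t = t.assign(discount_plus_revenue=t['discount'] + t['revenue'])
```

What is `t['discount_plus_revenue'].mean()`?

merge on 'rep' (how='inner') → 2 rows:
  channel  discount  price   rep  revenue
0     web         1     49  Dana      705
1   phone        28     44   Pia      610
add column discount_plus_revenue = t['discount'] + t['revenue']:
  channel  discount  price   rep  revenue  discount_plus_revenue
0     web         1     49  Dana      705                    706
1   phone        28     44   Pia      610                    638
Taking the mean of column 'discount_plus_revenue' gives 672.0.

672.0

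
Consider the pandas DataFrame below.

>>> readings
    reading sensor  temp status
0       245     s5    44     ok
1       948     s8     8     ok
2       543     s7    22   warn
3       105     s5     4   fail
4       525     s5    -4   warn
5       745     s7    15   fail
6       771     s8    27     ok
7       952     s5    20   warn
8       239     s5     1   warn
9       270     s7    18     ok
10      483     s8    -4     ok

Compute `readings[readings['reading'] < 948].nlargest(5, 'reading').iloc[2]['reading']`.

543

filter rows where reading < 948:
    reading sensor  temp status
0       245     s5    44     ok
2       543     s7    22   warn
3       105     s5     4   fail
4       525     s5    -4   warn
5       745     s7    15   fail
6       771     s8    27     ok
8       239     s5     1   warn
9       270     s7    18     ok
10      483     s8    -4     ok
take 5 rows with largest reading:
    reading sensor  temp status
6       771     s8    27     ok
5       745     s7    15   fail
2       543     s7    22   warn
4       525     s5    -4   warn
10      483     s8    -4     ok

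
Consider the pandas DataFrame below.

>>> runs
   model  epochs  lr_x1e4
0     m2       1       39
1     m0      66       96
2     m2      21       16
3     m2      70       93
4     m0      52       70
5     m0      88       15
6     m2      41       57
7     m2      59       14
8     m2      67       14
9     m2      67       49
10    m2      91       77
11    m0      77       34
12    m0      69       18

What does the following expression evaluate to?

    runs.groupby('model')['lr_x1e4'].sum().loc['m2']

359

group by model, sum of lr_x1e4:
model
m0    233
m2    359
Name: lr_x1e4, dtype: int64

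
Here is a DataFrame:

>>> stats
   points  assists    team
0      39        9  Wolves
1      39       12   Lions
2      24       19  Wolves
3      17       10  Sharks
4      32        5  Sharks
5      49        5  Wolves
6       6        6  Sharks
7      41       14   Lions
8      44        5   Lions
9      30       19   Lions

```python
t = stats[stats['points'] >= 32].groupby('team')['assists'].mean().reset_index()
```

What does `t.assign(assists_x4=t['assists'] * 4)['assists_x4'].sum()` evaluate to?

filter rows where points >= 32:
   points  assists    team
0      39        9  Wolves
1      39       12   Lions
4      32        5  Sharks
5      49        5  Wolves
7      41       14   Lions
8      44        5   Lions
group by team, mean of assists:
team
Lions     10.333333
Sharks     5.000000
Wolves     7.000000
Name: assists, dtype: float64
reset_index():
     team    assists
0   Lions  10.333333
1  Sharks   5.000000
2  Wolves   7.000000
add column assists_x4 = t['assists'] * 4:
     team    assists  assists_x4
0   Lions  10.333333   41.333333
1  Sharks   5.000000   20.000000
2  Wolves   7.000000   28.000000
sum of column 'assists_x4' → 89.3333333333

89.3333333333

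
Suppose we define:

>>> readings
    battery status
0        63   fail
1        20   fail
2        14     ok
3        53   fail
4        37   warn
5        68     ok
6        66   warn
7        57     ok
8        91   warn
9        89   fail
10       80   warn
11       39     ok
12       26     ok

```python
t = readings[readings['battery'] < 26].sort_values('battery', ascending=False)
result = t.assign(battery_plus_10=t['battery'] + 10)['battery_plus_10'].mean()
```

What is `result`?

27.0

filter rows where battery < 26:
   battery status
1       20   fail
2       14     ok
sort by battery descending:
   battery status
1       20   fail
2       14     ok
add column battery_plus_10 = t['battery'] + 10:
   battery status  battery_plus_10
1       20   fail               30
2       14     ok               24
So mean() = 27.0.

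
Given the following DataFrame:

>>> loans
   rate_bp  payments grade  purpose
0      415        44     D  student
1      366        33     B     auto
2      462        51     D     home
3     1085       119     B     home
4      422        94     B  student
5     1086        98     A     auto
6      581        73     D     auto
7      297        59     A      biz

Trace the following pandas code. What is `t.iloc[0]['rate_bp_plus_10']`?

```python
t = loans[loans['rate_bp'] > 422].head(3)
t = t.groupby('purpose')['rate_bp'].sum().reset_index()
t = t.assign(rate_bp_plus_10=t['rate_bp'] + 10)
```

1096

filter rows where rate_bp > 422:
   rate_bp  payments grade purpose
2      462        51     D    home
3     1085       119     B    home
5     1086        98     A    auto
6      581        73     D    auto
take first 3 rows:
   rate_bp  payments grade purpose
2      462        51     D    home
3     1085       119     B    home
5     1086        98     A    auto
group by purpose, sum of rate_bp:
purpose
auto    1086
home    1547
Name: rate_bp, dtype: int64
reset_index():
  purpose  rate_bp
0    auto     1086
1    home     1547
add column rate_bp_plus_10 = t['rate_bp'] + 10:
  purpose  rate_bp  rate_bp_plus_10
0    auto     1086             1096
1    home     1547             1557
Then the value at position 0, column 'rate_bp_plus_10': 1096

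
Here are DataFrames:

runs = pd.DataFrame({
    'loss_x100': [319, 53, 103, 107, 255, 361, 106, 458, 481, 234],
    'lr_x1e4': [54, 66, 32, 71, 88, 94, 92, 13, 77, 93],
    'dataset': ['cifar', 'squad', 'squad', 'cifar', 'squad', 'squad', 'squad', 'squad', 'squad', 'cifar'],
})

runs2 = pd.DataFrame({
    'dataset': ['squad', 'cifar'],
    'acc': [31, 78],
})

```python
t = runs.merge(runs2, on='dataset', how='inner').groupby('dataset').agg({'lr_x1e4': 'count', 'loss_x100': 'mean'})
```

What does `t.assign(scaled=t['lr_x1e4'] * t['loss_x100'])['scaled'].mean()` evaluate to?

merge on 'dataset' (how='inner') → 10 rows:
   loss_x100  lr_x1e4 dataset  acc
0        319       54   cifar   78
1         53       66   squad   31
2        103       32   squad   31
3        107       71   cifar   78
4        255       88   squad   31
5        361       94   squad   31
6        106       92   squad   31
7        458       13   squad   31
8        481       77   squad   31
9        234       93   cifar   78
group by dataset: count(lr_x1e4), mean(loss_x100):
         lr_x1e4   loss_x100
dataset                     
cifar          3  220.000000
squad          7  259.571429
add column scaled = t['lr_x1e4'] * t['loss_x100']:
         lr_x1e4   loss_x100  scaled
dataset                             
cifar          3  220.000000   660.0
squad          7  259.571429  1817.0
Hence 1238.5.

1238.5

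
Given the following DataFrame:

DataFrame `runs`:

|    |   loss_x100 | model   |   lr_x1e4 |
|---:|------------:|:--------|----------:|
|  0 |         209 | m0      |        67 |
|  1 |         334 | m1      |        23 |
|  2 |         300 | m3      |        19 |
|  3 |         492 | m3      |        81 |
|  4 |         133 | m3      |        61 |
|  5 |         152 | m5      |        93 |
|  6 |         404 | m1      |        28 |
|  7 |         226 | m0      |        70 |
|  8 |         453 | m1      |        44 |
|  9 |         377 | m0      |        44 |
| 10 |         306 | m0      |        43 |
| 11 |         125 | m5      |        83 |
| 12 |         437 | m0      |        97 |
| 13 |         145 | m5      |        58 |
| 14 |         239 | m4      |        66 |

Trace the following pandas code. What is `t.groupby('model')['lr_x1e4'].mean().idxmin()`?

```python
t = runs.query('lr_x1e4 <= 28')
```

filter rows where lr_x1e4 <= 28:
   loss_x100 model  lr_x1e4
1        334    m1       23
2        300    m3       19
6        404    m1       28
group by model, mean of lr_x1e4:
model
m1    25.5
m3    19.0
Name: lr_x1e4, dtype: float64
Then the label with the smallest value: m3

m3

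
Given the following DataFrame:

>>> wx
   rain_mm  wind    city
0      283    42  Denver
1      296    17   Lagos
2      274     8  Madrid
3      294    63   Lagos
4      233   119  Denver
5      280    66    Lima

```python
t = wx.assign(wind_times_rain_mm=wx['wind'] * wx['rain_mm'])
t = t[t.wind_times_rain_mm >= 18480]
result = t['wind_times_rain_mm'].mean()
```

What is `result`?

21576.3333333

add column wind_times_rain_mm = wx['wind'] * wx['rain_mm']:
   rain_mm  wind    city  wind_times_rain_mm
0      283    42  Denver               11886
1      296    17   Lagos                5032
2      274     8  Madrid                2192
3      294    63   Lagos               18522
4      233   119  Denver               27727
5      280    66    Lima               18480
filter rows where wind_times_rain_mm >= 18480:
   rain_mm  wind    city  wind_times_rain_mm
3      294    63   Lagos               18522
4      233   119  Denver               27727
5      280    66    Lima               18480
Hence 21576.3333333.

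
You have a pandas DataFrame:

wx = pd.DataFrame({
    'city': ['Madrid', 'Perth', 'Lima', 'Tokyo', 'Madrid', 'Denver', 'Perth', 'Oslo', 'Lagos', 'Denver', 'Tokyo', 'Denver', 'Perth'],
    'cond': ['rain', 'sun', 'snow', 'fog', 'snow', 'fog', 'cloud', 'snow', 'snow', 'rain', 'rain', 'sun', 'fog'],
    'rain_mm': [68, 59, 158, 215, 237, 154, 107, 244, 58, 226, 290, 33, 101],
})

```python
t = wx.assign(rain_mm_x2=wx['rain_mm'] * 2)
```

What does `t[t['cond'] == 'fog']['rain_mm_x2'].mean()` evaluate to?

add column rain_mm_x2 = wx['rain_mm'] * 2:
      city   cond  rain_mm  rain_mm_x2
0   Madrid   rain       68         136
1    Perth    sun       59         118
2     Lima   snow      158         316
3    Tokyo    fog      215         430
4   Madrid   snow      237         474
5   Denver    fog      154         308
6    Perth  cloud      107         214
7     Oslo   snow      244         488
8    Lagos   snow       58         116
9   Denver   rain      226         452
10   Tokyo   rain      290         580
11  Denver    sun       33          66
12   Perth    fog      101         202
filter rows where cond == 'fog':
      city cond  rain_mm  rain_mm_x2
3    Tokyo  fog      215         430
5   Denver  fog      154         308
12   Perth  fog      101         202

313.333333333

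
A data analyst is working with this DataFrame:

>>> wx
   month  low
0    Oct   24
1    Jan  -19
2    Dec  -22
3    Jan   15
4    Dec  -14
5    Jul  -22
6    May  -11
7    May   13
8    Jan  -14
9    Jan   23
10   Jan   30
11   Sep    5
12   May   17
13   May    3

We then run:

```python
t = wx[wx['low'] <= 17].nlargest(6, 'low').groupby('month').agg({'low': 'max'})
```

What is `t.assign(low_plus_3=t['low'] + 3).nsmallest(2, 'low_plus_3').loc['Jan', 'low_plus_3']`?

18

filter rows where low <= 17:
   month  low
1    Jan  -19
2    Dec  -22
3    Jan   15
4    Dec  -14
5    Jul  -22
6    May  -11
7    May   13
8    Jan  -14
11   Sep    5
12   May   17
13   May    3
take 6 rows with largest low:
   month  low
12   May   17
3    Jan   15
7    May   13
11   Sep    5
13   May    3
6    May  -11
group by month, max of low:
       low
month     
Jan     15
May     17
Sep      5
add column low_plus_3 = t['low'] + 3:
       low  low_plus_3
month                 
Jan     15          18
May     17          20
Sep      5           8
take 2 rows with smallest low_plus_3:
       low  low_plus_3
month                 
Sep      5           8
Jan     15          18
value at row 'Jan', column 'low_plus_3' → 18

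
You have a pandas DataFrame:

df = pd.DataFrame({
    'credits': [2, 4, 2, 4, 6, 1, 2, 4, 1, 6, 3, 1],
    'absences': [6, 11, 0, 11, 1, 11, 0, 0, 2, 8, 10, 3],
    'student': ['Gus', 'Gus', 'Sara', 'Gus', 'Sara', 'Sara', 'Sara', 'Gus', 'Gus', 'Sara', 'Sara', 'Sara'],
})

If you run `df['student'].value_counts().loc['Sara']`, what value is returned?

7

value_counts of student:
student
Sara    7
Gus     5
Name: count, dtype: int64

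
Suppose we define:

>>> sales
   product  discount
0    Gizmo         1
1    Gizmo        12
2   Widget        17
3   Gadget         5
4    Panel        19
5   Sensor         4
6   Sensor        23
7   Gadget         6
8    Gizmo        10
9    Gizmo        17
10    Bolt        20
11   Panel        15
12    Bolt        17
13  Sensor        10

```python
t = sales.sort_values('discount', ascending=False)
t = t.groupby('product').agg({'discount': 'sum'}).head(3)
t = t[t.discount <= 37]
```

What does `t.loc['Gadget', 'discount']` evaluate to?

11

sort by discount descending:
   product  discount
6   Sensor        23
10    Bolt        20
4    Panel        19
2   Widget        17
9    Gizmo        17
12    Bolt        17
11   Panel        15
1    Gizmo        12
8    Gizmo        10
13  Sensor        10
7   Gadget         6
3   Gadget         5
5   Sensor         4
0    Gizmo         1
group by product, sum of discount:
         discount
product          
Bolt           37
Gadget         11
Gizmo          40
Panel          34
Sensor         37
Widget         17
take first 3 rows:
         discount
product          
Bolt           37
Gadget         11
Gizmo          40
filter rows where discount <= 37:
         discount
product          
Bolt           37
Gadget         11
value at row 'Gadget', column 'discount' → 11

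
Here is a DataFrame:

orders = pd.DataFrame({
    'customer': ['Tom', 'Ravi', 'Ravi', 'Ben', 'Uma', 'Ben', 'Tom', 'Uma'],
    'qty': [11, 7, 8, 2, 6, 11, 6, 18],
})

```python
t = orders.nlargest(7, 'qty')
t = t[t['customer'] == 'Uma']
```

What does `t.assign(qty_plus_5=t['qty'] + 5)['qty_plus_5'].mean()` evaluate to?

17.0

take 7 rows with largest qty:
  customer  qty
7      Uma   18
0      Tom   11
5      Ben   11
2     Ravi    8
1     Ravi    7
4      Uma    6
6      Tom    6
filter rows where customer == 'Uma':
  customer  qty
7      Uma   18
4      Uma    6
add column qty_plus_5 = t['qty'] + 5:
  customer  qty  qty_plus_5
7      Uma   18          23
4      Uma    6          11
mean of column 'qty_plus_5' → 17.0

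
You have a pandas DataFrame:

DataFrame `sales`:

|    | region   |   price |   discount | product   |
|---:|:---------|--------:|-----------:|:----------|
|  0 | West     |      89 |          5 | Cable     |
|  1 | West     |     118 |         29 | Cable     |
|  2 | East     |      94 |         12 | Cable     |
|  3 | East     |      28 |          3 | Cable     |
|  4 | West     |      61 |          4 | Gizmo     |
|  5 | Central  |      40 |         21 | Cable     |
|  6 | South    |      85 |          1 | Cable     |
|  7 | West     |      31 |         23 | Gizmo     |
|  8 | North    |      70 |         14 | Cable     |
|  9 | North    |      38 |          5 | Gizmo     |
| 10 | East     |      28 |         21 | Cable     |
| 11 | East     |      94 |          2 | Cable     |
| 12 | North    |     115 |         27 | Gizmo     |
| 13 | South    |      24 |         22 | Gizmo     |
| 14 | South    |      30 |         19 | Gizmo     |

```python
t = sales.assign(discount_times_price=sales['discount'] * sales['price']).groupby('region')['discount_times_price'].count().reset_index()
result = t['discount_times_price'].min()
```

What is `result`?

add column discount_times_price = sales['discount'] * sales['price']:
     region  price  discount product  discount_times_price
0      West     89         5   Cable                   445
1      West    118        29   Cable                  3422
2      East     94        12   Cable                  1128
3      East     28         3   Cable                    84
4      West     61         4   Gizmo                   244
5   Central     40        21   Cable                   840
6     South     85         1   Cable                    85
7      West     31        23   Gizmo                   713
8     North     70        14   Cable                   980
9     North     38         5   Gizmo                   190
10     East     28        21   Cable                   588
11     East     94         2   Cable                   188
12    North    115        27   Gizmo                  3105
13    South     24        22   Gizmo                   528
14    South     30        19   Gizmo                   570
group by region, count of discount_times_price:
region
Central    1
East       4
North      3
South      3
West       4
Name: discount_times_price, dtype: int64
reset_index():
    region  discount_times_price
0  Central                     1
1     East                     4
2    North                     3
3    South                     3
4     West                     4

1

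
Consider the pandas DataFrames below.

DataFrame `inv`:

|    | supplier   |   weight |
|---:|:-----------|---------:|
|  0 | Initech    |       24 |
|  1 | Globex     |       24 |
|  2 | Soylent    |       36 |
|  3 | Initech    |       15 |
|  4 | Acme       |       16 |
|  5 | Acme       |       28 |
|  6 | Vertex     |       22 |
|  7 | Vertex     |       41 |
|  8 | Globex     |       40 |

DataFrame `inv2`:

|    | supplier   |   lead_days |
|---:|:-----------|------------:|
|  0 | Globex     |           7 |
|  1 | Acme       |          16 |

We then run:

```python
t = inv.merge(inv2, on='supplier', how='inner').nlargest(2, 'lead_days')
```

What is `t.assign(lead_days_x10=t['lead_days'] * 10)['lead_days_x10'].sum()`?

320

merge on 'supplier' (how='inner') → 4 rows:
  supplier  weight  lead_days
0   Globex      24          7
1     Acme      16         16
2     Acme      28         16
3   Globex      40          7
take 2 rows with largest lead_days:
  supplier  weight  lead_days
1     Acme      16         16
2     Acme      28         16
add column lead_days_x10 = t['lead_days'] * 10:
  supplier  weight  lead_days  lead_days_x10
1     Acme      16         16            160
2     Acme      28         16            160
Taking the sum of column 'lead_days_x10' gives 320.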